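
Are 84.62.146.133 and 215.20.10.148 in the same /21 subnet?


Mask: 255.255.248.0
84.62.146.133 AND mask = 84.62.144.0
215.20.10.148 AND mask = 215.20.8.0
No, different subnets (84.62.144.0 vs 215.20.8.0)


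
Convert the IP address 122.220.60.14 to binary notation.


122 = 01111010
220 = 11011100
60 = 00111100
14 = 00001110
Binary: 01111010.11011100.00111100.00001110


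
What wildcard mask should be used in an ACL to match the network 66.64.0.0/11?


Subnet mask: 255.224.0.0
Wildcard = 255.255.255.255 - subnet mask
255 - 255 = 0
255 - 224 = 31
255 - 0 = 255
255 - 0 = 255
Wildcard: 0.31.255.255


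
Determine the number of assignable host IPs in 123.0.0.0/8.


Host bits = 32 - 8 = 24
Total addresses = 2^24 = 16777216
Usable = total - 2 (network and broadcast)
Usable hosts: 16777214


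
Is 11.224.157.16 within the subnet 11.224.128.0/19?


Subnet network: 11.224.128.0
Test IP AND mask: 11.224.128.0
Yes, 11.224.157.16 is in 11.224.128.0/19


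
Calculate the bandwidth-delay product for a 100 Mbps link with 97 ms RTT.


BDP = bandwidth * RTT
= 100 Mbps * 97 ms
= 100 * 1e6 * 97 / 1000 bits
= 9700000 bits
= 1212500 bytes
= 1184.082 KB
BDP = 9700000 bits (1212500 bytes)


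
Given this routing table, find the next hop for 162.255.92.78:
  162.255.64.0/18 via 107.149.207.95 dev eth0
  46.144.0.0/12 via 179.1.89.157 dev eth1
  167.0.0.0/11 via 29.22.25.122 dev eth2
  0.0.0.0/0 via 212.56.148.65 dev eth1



Longest prefix match for 162.255.92.78:
  /18 162.255.64.0: MATCH
  /12 46.144.0.0: no
  /11 167.0.0.0: no
  /0 0.0.0.0: MATCH
Selected: next-hop 107.149.207.95 via eth0 (matched /18)


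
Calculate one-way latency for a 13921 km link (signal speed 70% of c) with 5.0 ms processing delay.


Speed = 0.7 * 3e5 km/s = 210000 km/s
Propagation delay = 13921 / 210000 = 0.0663 s = 66.2905 ms
Processing delay = 5.0 ms
Total one-way latency = 71.2905 ms


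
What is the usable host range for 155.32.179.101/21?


Network: 155.32.176.0
Broadcast: 155.32.183.255
First usable = network + 1
Last usable = broadcast - 1
Range: 155.32.176.1 to 155.32.183.254


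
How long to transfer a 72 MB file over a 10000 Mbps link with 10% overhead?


Effective throughput = 10000 * (1 - 10/100) = 9000 Mbps
File size in Mb = 72 * 8 = 576 Mb
Time = 576 / 9000
Time = 0.064 seconds


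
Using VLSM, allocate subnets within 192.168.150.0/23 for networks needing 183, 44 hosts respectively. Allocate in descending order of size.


183 hosts -> /24 (254 usable): 192.168.150.0/24
44 hosts -> /26 (62 usable): 192.168.151.0/26
Allocation: 192.168.150.0/24 (183 hosts, 254 usable); 192.168.151.0/26 (44 hosts, 62 usable)


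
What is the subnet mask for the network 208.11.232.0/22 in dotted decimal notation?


/22 means 22 network bits, 10 host bits
Binary: 11111111111111111111110000000000
Mask: 255.255.252.0


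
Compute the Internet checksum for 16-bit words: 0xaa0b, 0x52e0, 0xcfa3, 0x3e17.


Sum all words (with carry folding):
+ 0xaa0b = 0xaa0b
+ 0x52e0 = 0xfceb
+ 0xcfa3 = 0xcc8f
+ 0x3e17 = 0x0aa7
One's complement: ~0x0aa7
Checksum = 0xf558


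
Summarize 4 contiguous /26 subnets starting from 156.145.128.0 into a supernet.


Original prefix: /26
Number of subnets: 4 = 2^2
New prefix = 26 - 2 = 24
Supernet: 156.145.128.0/24


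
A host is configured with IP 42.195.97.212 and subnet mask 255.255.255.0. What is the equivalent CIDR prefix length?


Binary: 11111111.11111111.11111111.00000000
Count leading 1s
Prefix: /24


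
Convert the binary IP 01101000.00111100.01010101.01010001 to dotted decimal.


01101000 = 104
00111100 = 60
01010101 = 85
01010001 = 81
IP: 104.60.85.81


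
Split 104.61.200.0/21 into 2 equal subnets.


New prefix = 21 + 1 = 22
Each subnet has 1024 addresses
  104.61.200.0/22
  104.61.204.0/22
Subnets: 104.61.200.0/22, 104.61.204.0/22


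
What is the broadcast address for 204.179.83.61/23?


Network: 204.179.82.0/23
Host bits = 9
Set all host bits to 1:
Broadcast: 204.179.83.255


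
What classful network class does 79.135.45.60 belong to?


First octet: 79
Binary: 01001111
0xxxxxxx -> Class A (1-126)
Class A, default mask 255.0.0.0 (/8)


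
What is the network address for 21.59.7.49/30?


IP:   00010101.00111011.00000111.00110001
Mask: 11111111.11111111.11111111.11111100
AND operation:
Net:  00010101.00111011.00000111.00110000
Network: 21.59.7.48/30


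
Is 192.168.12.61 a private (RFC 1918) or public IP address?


RFC 1918 private ranges:
  10.0.0.0/8 (10.0.0.0 - 10.255.255.255)
  172.16.0.0/12 (172.16.0.0 - 172.31.255.255)
  192.168.0.0/16 (192.168.0.0 - 192.168.255.255)
Private (in 192.168.0.0/16)


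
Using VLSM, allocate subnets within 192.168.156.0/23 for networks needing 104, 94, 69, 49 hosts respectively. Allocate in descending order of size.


104 hosts -> /25 (126 usable): 192.168.156.0/25
94 hosts -> /25 (126 usable): 192.168.156.128/25
69 hosts -> /25 (126 usable): 192.168.157.0/25
49 hosts -> /26 (62 usable): 192.168.157.128/26
Allocation: 192.168.156.0/25 (104 hosts, 126 usable); 192.168.156.128/25 (94 hosts, 126 usable); 192.168.157.0/25 (69 hosts, 126 usable); 192.168.157.128/26 (49 hosts, 62 usable)


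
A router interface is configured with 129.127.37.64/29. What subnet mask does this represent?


/29 means 29 network bits, 3 host bits
Binary: 11111111111111111111111111111000
Mask: 255.255.255.248


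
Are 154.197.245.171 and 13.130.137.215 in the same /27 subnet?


Mask: 255.255.255.224
154.197.245.171 AND mask = 154.197.245.160
13.130.137.215 AND mask = 13.130.137.192
No, different subnets (154.197.245.160 vs 13.130.137.192)


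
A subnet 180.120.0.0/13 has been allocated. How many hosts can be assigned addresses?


Host bits = 32 - 13 = 19
Total addresses = 2^19 = 524288
Usable = total - 2 (network and broadcast)
Usable hosts: 524286


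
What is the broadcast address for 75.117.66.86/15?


Network: 75.116.0.0/15
Host bits = 17
Set all host bits to 1:
Broadcast: 75.117.255.255


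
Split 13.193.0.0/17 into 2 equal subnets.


New prefix = 17 + 1 = 18
Each subnet has 16384 addresses
  13.193.0.0/18
  13.193.64.0/18
Subnets: 13.193.0.0/18, 13.193.64.0/18


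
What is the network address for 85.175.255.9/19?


IP:   01010101.10101111.11111111.00001001
Mask: 11111111.11111111.11100000.00000000
AND operation:
Net:  01010101.10101111.11100000.00000000
Network: 85.175.224.0/19


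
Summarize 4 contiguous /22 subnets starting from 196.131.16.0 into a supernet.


Original prefix: /22
Number of subnets: 4 = 2^2
New prefix = 22 - 2 = 20
Supernet: 196.131.16.0/20


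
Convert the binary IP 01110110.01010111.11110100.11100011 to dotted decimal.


01110110 = 118
01010111 = 87
11110100 = 244
11100011 = 227
IP: 118.87.244.227


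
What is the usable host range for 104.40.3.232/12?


Network: 104.32.0.0
Broadcast: 104.47.255.255
First usable = network + 1
Last usable = broadcast - 1
Range: 104.32.0.1 to 104.47.255.254


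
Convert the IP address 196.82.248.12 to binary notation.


196 = 11000100
82 = 01010010
248 = 11111000
12 = 00001100
Binary: 11000100.01010010.11111000.00001100


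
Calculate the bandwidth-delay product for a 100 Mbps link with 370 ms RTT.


BDP = bandwidth * RTT
= 100 Mbps * 370 ms
= 100 * 1e6 * 370 / 1000 bits
= 37000000 bits
= 4625000 bytes
= 4516.6016 KB
BDP = 37000000 bits (4625000 bytes)


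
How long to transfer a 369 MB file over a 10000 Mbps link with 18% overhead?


Effective throughput = 10000 * (1 - 18/100) = 8200 Mbps
File size in Mb = 369 * 8 = 2952 Mb
Time = 2952 / 8200
Time = 0.36 seconds


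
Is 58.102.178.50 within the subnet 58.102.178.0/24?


Subnet network: 58.102.178.0
Test IP AND mask: 58.102.178.0
Yes, 58.102.178.50 is in 58.102.178.0/24


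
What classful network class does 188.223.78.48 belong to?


First octet: 188
Binary: 10111100
10xxxxxx -> Class B (128-191)
Class B, default mask 255.255.0.0 (/16)


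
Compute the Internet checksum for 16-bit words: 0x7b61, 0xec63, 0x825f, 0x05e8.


Sum all words (with carry folding):
+ 0x7b61 = 0x7b61
+ 0xec63 = 0x67c5
+ 0x825f = 0xea24
+ 0x05e8 = 0xf00c
One's complement: ~0xf00c
Checksum = 0x0ff3


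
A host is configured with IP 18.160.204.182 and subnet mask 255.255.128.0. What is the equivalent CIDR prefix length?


Binary: 11111111.11111111.10000000.00000000
Count leading 1s
Prefix: /17


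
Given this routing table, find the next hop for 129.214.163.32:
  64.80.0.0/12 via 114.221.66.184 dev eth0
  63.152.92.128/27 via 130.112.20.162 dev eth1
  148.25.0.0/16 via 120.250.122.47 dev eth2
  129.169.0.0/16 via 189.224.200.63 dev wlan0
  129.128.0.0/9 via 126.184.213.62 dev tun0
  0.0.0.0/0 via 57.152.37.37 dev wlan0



Longest prefix match for 129.214.163.32:
  /12 64.80.0.0: no
  /27 63.152.92.128: no
  /16 148.25.0.0: no
  /16 129.169.0.0: no
  /9 129.128.0.0: MATCH
  /0 0.0.0.0: MATCH
Selected: next-hop 126.184.213.62 via tun0 (matched /9)


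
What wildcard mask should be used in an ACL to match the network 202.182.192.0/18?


Subnet mask: 255.255.192.0
Wildcard = 255.255.255.255 - subnet mask
255 - 255 = 0
255 - 255 = 0
255 - 192 = 63
255 - 0 = 255
Wildcard: 0.0.63.255


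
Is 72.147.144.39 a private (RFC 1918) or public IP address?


RFC 1918 private ranges:
  10.0.0.0/8 (10.0.0.0 - 10.255.255.255)
  172.16.0.0/12 (172.16.0.0 - 172.31.255.255)
  192.168.0.0/16 (192.168.0.0 - 192.168.255.255)
Public (not in any RFC 1918 range)


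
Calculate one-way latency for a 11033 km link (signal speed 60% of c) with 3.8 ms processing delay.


Speed = 0.6 * 3e5 km/s = 180000 km/s
Propagation delay = 11033 / 180000 = 0.0613 s = 61.2944 ms
Processing delay = 3.8 ms
Total one-way latency = 65.0944 ms


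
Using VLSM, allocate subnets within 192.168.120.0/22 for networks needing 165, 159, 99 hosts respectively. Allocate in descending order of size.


165 hosts -> /24 (254 usable): 192.168.120.0/24
159 hosts -> /24 (254 usable): 192.168.121.0/24
99 hosts -> /25 (126 usable): 192.168.122.0/25
Allocation: 192.168.120.0/24 (165 hosts, 254 usable); 192.168.121.0/24 (159 hosts, 254 usable); 192.168.122.0/25 (99 hosts, 126 usable)


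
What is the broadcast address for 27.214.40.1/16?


Network: 27.214.0.0/16
Host bits = 16
Set all host bits to 1:
Broadcast: 27.214.255.255


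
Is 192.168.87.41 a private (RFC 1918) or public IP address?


RFC 1918 private ranges:
  10.0.0.0/8 (10.0.0.0 - 10.255.255.255)
  172.16.0.0/12 (172.16.0.0 - 172.31.255.255)
  192.168.0.0/16 (192.168.0.0 - 192.168.255.255)
Private (in 192.168.0.0/16)


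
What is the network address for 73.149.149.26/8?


IP:   01001001.10010101.10010101.00011010
Mask: 11111111.00000000.00000000.00000000
AND operation:
Net:  01001001.00000000.00000000.00000000
Network: 73.0.0.0/8


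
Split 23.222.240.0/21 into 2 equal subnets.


New prefix = 21 + 1 = 22
Each subnet has 1024 addresses
  23.222.240.0/22
  23.222.244.0/22
Subnets: 23.222.240.0/22, 23.222.244.0/22


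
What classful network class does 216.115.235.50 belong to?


First octet: 216
Binary: 11011000
110xxxxx -> Class C (192-223)
Class C, default mask 255.255.255.0 (/24)


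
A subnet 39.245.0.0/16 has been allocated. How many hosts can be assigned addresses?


Host bits = 32 - 16 = 16
Total addresses = 2^16 = 65536
Usable = total - 2 (network and broadcast)
Usable hosts: 65534


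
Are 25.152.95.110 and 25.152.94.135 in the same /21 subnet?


Mask: 255.255.248.0
25.152.95.110 AND mask = 25.152.88.0
25.152.94.135 AND mask = 25.152.88.0
Yes, same subnet (25.152.88.0)


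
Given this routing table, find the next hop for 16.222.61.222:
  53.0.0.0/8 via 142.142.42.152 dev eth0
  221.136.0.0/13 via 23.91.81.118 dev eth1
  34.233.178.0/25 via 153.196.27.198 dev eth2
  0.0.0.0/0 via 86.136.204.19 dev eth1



Longest prefix match for 16.222.61.222:
  /8 53.0.0.0: no
  /13 221.136.0.0: no
  /25 34.233.178.0: no
  /0 0.0.0.0: MATCH
Selected: next-hop 86.136.204.19 via eth1 (matched /0)


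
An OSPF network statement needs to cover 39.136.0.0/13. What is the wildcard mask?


Subnet mask: 255.248.0.0
Wildcard = 255.255.255.255 - subnet mask
255 - 255 = 0
255 - 248 = 7
255 - 0 = 255
255 - 0 = 255
Wildcard: 0.7.255.255


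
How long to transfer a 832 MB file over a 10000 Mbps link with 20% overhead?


Effective throughput = 10000 * (1 - 20/100) = 8000 Mbps
File size in Mb = 832 * 8 = 6656 Mb
Time = 6656 / 8000
Time = 0.832 seconds


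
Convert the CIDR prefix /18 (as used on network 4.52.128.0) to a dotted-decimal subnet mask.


/18 means 18 network bits, 14 host bits
Binary: 11111111111111111100000000000000
Mask: 255.255.192.0


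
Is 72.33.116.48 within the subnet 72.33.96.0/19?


Subnet network: 72.33.96.0
Test IP AND mask: 72.33.96.0
Yes, 72.33.116.48 is in 72.33.96.0/19


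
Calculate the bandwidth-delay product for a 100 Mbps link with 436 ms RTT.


BDP = bandwidth * RTT
= 100 Mbps * 436 ms
= 100 * 1e6 * 436 / 1000 bits
= 43600000 bits
= 5450000 bytes
= 5322.2656 KB
BDP = 43600000 bits (5450000 bytes)


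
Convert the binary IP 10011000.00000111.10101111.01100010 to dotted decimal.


10011000 = 152
00000111 = 7
10101111 = 175
01100010 = 98
IP: 152.7.175.98


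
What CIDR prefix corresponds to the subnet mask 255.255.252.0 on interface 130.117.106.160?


Binary: 11111111.11111111.11111100.00000000
Count leading 1s
Prefix: /22


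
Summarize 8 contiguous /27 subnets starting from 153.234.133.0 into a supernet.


Original prefix: /27
Number of subnets: 8 = 2^3
New prefix = 27 - 3 = 24
Supernet: 153.234.133.0/24


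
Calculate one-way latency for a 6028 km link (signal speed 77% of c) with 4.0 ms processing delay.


Speed = 0.77 * 3e5 km/s = 231000 km/s
Propagation delay = 6028 / 231000 = 0.0261 s = 26.0952 ms
Processing delay = 4.0 ms
Total one-way latency = 30.0952 ms


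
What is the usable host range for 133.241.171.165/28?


Network: 133.241.171.160
Broadcast: 133.241.171.175
First usable = network + 1
Last usable = broadcast - 1
Range: 133.241.171.161 to 133.241.171.174


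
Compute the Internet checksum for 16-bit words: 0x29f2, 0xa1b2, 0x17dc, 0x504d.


Sum all words (with carry folding):
+ 0x29f2 = 0x29f2
+ 0xa1b2 = 0xcba4
+ 0x17dc = 0xe380
+ 0x504d = 0x33ce
One's complement: ~0x33ce
Checksum = 0xcc31


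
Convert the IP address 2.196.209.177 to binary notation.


2 = 00000010
196 = 11000100
209 = 11010001
177 = 10110001
Binary: 00000010.11000100.11010001.10110001


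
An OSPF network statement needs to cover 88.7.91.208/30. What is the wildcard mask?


Subnet mask: 255.255.255.252
Wildcard = 255.255.255.255 - subnet mask
255 - 255 = 0
255 - 255 = 0
255 - 255 = 0
255 - 252 = 3
Wildcard: 0.0.0.3


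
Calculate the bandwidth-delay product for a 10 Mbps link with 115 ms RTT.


BDP = bandwidth * RTT
= 10 Mbps * 115 ms
= 10 * 1e6 * 115 / 1000 bits
= 1150000 bits
= 143750 bytes
= 140.3809 KB
BDP = 1150000 bits (143750 bytes)


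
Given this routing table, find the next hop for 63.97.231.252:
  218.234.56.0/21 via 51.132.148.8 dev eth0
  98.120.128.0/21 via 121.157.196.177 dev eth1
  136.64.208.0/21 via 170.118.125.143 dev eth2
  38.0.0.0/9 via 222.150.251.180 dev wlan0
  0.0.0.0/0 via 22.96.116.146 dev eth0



Longest prefix match for 63.97.231.252:
  /21 218.234.56.0: no
  /21 98.120.128.0: no
  /21 136.64.208.0: no
  /9 38.0.0.0: no
  /0 0.0.0.0: MATCH
Selected: next-hop 22.96.116.146 via eth0 (matched /0)


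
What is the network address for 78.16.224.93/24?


IP:   01001110.00010000.11100000.01011101
Mask: 11111111.11111111.11111111.00000000
AND operation:
Net:  01001110.00010000.11100000.00000000
Network: 78.16.224.0/24


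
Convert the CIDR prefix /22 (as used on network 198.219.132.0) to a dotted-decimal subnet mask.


/22 means 22 network bits, 10 host bits
Binary: 11111111111111111111110000000000
Mask: 255.255.252.0


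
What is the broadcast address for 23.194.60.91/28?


Network: 23.194.60.80/28
Host bits = 4
Set all host bits to 1:
Broadcast: 23.194.60.95


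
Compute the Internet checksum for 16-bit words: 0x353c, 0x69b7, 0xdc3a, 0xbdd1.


Sum all words (with carry folding):
+ 0x353c = 0x353c
+ 0x69b7 = 0x9ef3
+ 0xdc3a = 0x7b2e
+ 0xbdd1 = 0x3900
One's complement: ~0x3900
Checksum = 0xc6ff


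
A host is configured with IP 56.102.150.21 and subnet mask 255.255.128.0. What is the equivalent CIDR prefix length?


Binary: 11111111.11111111.10000000.00000000
Count leading 1s
Prefix: /17


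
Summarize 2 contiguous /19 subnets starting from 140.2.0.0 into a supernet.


Original prefix: /19
Number of subnets: 2 = 2^1
New prefix = 19 - 1 = 18
Supernet: 140.2.0.0/18


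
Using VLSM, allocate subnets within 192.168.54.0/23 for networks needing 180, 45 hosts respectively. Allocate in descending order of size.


180 hosts -> /24 (254 usable): 192.168.54.0/24
45 hosts -> /26 (62 usable): 192.168.55.0/26
Allocation: 192.168.54.0/24 (180 hosts, 254 usable); 192.168.55.0/26 (45 hosts, 62 usable)


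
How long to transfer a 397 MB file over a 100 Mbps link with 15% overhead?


Effective throughput = 100 * (1 - 15/100) = 85 Mbps
File size in Mb = 397 * 8 = 3176 Mb
Time = 3176 / 85
Time = 37.3647 seconds


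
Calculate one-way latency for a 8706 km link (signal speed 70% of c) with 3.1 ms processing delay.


Speed = 0.7 * 3e5 km/s = 210000 km/s
Propagation delay = 8706 / 210000 = 0.0415 s = 41.4571 ms
Processing delay = 3.1 ms
Total one-way latency = 44.5571 ms


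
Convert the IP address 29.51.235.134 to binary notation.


29 = 00011101
51 = 00110011
235 = 11101011
134 = 10000110
Binary: 00011101.00110011.11101011.10000110


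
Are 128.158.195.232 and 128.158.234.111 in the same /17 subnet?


Mask: 255.255.128.0
128.158.195.232 AND mask = 128.158.128.0
128.158.234.111 AND mask = 128.158.128.0
Yes, same subnet (128.158.128.0)


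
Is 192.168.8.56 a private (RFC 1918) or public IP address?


RFC 1918 private ranges:
  10.0.0.0/8 (10.0.0.0 - 10.255.255.255)
  172.16.0.0/12 (172.16.0.0 - 172.31.255.255)
  192.168.0.0/16 (192.168.0.0 - 192.168.255.255)
Private (in 192.168.0.0/16)


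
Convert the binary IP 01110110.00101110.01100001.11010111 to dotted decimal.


01110110 = 118
00101110 = 46
01100001 = 97
11010111 = 215
IP: 118.46.97.215


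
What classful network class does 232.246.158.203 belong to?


First octet: 232
Binary: 11101000
1110xxxx -> Class D (224-239)
Class D (multicast), default mask N/A


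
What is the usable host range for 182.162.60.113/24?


Network: 182.162.60.0
Broadcast: 182.162.60.255
First usable = network + 1
Last usable = broadcast - 1
Range: 182.162.60.1 to 182.162.60.254


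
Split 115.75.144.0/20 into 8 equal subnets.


New prefix = 20 + 3 = 23
Each subnet has 512 addresses
  115.75.144.0/23
  115.75.146.0/23
  115.75.148.0/23
  115.75.150.0/23
  115.75.152.0/23
  115.75.154.0/23
  115.75.156.0/23
  115.75.158.0/23
Subnets: 115.75.144.0/23, 115.75.146.0/23, 115.75.148.0/23, 115.75.150.0/23, 115.75.152.0/23, 115.75.154.0/23, 115.75.156.0/23, 115.75.158.0/23


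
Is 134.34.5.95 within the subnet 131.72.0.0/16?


Subnet network: 131.72.0.0
Test IP AND mask: 134.34.0.0
No, 134.34.5.95 is not in 131.72.0.0/16


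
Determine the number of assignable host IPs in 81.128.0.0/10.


Host bits = 32 - 10 = 22
Total addresses = 2^22 = 4194304
Usable = total - 2 (network and broadcast)
Usable hosts: 4194302


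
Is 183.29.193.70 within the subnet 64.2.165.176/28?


Subnet network: 64.2.165.176
Test IP AND mask: 183.29.193.64
No, 183.29.193.70 is not in 64.2.165.176/28


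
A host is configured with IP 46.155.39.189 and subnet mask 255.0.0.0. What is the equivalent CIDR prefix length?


Binary: 11111111.00000000.00000000.00000000
Count leading 1s
Prefix: /8


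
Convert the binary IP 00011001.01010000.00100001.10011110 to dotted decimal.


00011001 = 25
01010000 = 80
00100001 = 33
10011110 = 158
IP: 25.80.33.158


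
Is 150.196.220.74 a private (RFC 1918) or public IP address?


RFC 1918 private ranges:
  10.0.0.0/8 (10.0.0.0 - 10.255.255.255)
  172.16.0.0/12 (172.16.0.0 - 172.31.255.255)
  192.168.0.0/16 (192.168.0.0 - 192.168.255.255)
Public (not in any RFC 1918 range)


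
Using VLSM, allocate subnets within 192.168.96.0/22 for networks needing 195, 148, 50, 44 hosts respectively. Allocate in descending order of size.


195 hosts -> /24 (254 usable): 192.168.96.0/24
148 hosts -> /24 (254 usable): 192.168.97.0/24
50 hosts -> /26 (62 usable): 192.168.98.0/26
44 hosts -> /26 (62 usable): 192.168.98.64/26
Allocation: 192.168.96.0/24 (195 hosts, 254 usable); 192.168.97.0/24 (148 hosts, 254 usable); 192.168.98.0/26 (50 hosts, 62 usable); 192.168.98.64/26 (44 hosts, 62 usable)


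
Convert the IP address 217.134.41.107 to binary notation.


217 = 11011001
134 = 10000110
41 = 00101001
107 = 01101011
Binary: 11011001.10000110.00101001.01101011


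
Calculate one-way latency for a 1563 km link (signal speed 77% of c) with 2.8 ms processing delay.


Speed = 0.77 * 3e5 km/s = 231000 km/s
Propagation delay = 1563 / 231000 = 0.0068 s = 6.7662 ms
Processing delay = 2.8 ms
Total one-way latency = 9.5662 ms


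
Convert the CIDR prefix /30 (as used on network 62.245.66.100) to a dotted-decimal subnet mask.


/30 means 30 network bits, 2 host bits
Binary: 11111111111111111111111111111100
Mask: 255.255.255.252


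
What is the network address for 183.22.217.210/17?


IP:   10110111.00010110.11011001.11010010
Mask: 11111111.11111111.10000000.00000000
AND operation:
Net:  10110111.00010110.10000000.00000000
Network: 183.22.128.0/17


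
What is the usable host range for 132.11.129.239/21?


Network: 132.11.128.0
Broadcast: 132.11.135.255
First usable = network + 1
Last usable = broadcast - 1
Range: 132.11.128.1 to 132.11.135.254


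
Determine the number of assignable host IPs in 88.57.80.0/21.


Host bits = 32 - 21 = 11
Total addresses = 2^11 = 2048
Usable = total - 2 (network and broadcast)
Usable hosts: 2046


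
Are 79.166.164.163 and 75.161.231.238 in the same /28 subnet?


Mask: 255.255.255.240
79.166.164.163 AND mask = 79.166.164.160
75.161.231.238 AND mask = 75.161.231.224
No, different subnets (79.166.164.160 vs 75.161.231.224)


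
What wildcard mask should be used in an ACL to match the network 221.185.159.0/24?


Subnet mask: 255.255.255.0
Wildcard = 255.255.255.255 - subnet mask
255 - 255 = 0
255 - 255 = 0
255 - 255 = 0
255 - 0 = 255
Wildcard: 0.0.0.255


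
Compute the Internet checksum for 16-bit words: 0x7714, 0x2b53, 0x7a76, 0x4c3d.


Sum all words (with carry folding):
+ 0x7714 = 0x7714
+ 0x2b53 = 0xa267
+ 0x7a76 = 0x1cde
+ 0x4c3d = 0x691b
One's complement: ~0x691b
Checksum = 0x96e4


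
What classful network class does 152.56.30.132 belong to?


First octet: 152
Binary: 10011000
10xxxxxx -> Class B (128-191)
Class B, default mask 255.255.0.0 (/16)


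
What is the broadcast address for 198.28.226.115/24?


Network: 198.28.226.0/24
Host bits = 8
Set all host bits to 1:
Broadcast: 198.28.226.255


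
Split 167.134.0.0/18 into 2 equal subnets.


New prefix = 18 + 1 = 19
Each subnet has 8192 addresses
  167.134.0.0/19
  167.134.32.0/19
Subnets: 167.134.0.0/19, 167.134.32.0/19


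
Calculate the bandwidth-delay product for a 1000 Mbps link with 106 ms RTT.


BDP = bandwidth * RTT
= 1000 Mbps * 106 ms
= 1000 * 1e6 * 106 / 1000 bits
= 106000000 bits
= 13250000 bytes
= 12939.4531 KB
BDP = 106000000 bits (13250000 bytes)


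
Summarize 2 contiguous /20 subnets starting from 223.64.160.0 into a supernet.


Original prefix: /20
Number of subnets: 2 = 2^1
New prefix = 20 - 1 = 19
Supernet: 223.64.160.0/19


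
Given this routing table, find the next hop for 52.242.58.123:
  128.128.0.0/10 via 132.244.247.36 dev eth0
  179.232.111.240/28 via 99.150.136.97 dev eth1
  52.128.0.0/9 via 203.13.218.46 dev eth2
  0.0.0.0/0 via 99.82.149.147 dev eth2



Longest prefix match for 52.242.58.123:
  /10 128.128.0.0: no
  /28 179.232.111.240: no
  /9 52.128.0.0: MATCH
  /0 0.0.0.0: MATCH
Selected: next-hop 203.13.218.46 via eth2 (matched /9)


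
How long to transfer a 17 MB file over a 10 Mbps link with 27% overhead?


Effective throughput = 10 * (1 - 27/100) = 7.3 Mbps
File size in Mb = 17 * 8 = 136 Mb
Time = 136 / 7.3
Time = 18.6301 seconds


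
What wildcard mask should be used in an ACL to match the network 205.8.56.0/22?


Subnet mask: 255.255.252.0
Wildcard = 255.255.255.255 - subnet mask
255 - 255 = 0
255 - 255 = 0
255 - 252 = 3
255 - 0 = 255
Wildcard: 0.0.3.255


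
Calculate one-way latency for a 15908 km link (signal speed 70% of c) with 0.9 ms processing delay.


Speed = 0.7 * 3e5 km/s = 210000 km/s
Propagation delay = 15908 / 210000 = 0.0758 s = 75.7524 ms
Processing delay = 0.9 ms
Total one-way latency = 76.6524 ms


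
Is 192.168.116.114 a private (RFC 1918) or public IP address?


RFC 1918 private ranges:
  10.0.0.0/8 (10.0.0.0 - 10.255.255.255)
  172.16.0.0/12 (172.16.0.0 - 172.31.255.255)
  192.168.0.0/16 (192.168.0.0 - 192.168.255.255)
Private (in 192.168.0.0/16)


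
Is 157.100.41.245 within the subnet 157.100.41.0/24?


Subnet network: 157.100.41.0
Test IP AND mask: 157.100.41.0
Yes, 157.100.41.245 is in 157.100.41.0/24


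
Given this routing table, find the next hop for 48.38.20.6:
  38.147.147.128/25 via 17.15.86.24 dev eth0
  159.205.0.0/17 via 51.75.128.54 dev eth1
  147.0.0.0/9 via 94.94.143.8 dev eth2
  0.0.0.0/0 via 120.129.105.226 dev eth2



Longest prefix match for 48.38.20.6:
  /25 38.147.147.128: no
  /17 159.205.0.0: no
  /9 147.0.0.0: no
  /0 0.0.0.0: MATCH
Selected: next-hop 120.129.105.226 via eth2 (matched /0)


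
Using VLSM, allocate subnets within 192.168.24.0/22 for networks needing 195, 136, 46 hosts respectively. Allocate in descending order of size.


195 hosts -> /24 (254 usable): 192.168.24.0/24
136 hosts -> /24 (254 usable): 192.168.25.0/24
46 hosts -> /26 (62 usable): 192.168.26.0/26
Allocation: 192.168.24.0/24 (195 hosts, 254 usable); 192.168.25.0/24 (136 hosts, 254 usable); 192.168.26.0/26 (46 hosts, 62 usable)


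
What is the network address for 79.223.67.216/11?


IP:   01001111.11011111.01000011.11011000
Mask: 11111111.11100000.00000000.00000000
AND operation:
Net:  01001111.11000000.00000000.00000000
Network: 79.192.0.0/11


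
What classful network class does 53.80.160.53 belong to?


First octet: 53
Binary: 00110101
0xxxxxxx -> Class A (1-126)
Class A, default mask 255.0.0.0 (/8)


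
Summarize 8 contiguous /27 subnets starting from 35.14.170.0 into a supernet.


Original prefix: /27
Number of subnets: 8 = 2^3
New prefix = 27 - 3 = 24
Supernet: 35.14.170.0/24


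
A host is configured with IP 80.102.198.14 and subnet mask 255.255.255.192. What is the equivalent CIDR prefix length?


Binary: 11111111.11111111.11111111.11000000
Count leading 1s
Prefix: /26


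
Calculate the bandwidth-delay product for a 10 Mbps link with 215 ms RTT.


BDP = bandwidth * RTT
= 10 Mbps * 215 ms
= 10 * 1e6 * 215 / 1000 bits
= 2150000 bits
= 268750 bytes
= 262.4512 KB
BDP = 2150000 bits (268750 bytes)


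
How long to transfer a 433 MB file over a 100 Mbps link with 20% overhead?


Effective throughput = 100 * (1 - 20/100) = 80 Mbps
File size in Mb = 433 * 8 = 3464 Mb
Time = 3464 / 80
Time = 43.3 seconds


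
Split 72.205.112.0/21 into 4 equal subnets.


New prefix = 21 + 2 = 23
Each subnet has 512 addresses
  72.205.112.0/23
  72.205.114.0/23
  72.205.116.0/23
  72.205.118.0/23
Subnets: 72.205.112.0/23, 72.205.114.0/23, 72.205.116.0/23, 72.205.118.0/23


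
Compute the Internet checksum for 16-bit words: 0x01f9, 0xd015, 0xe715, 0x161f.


Sum all words (with carry folding):
+ 0x01f9 = 0x01f9
+ 0xd015 = 0xd20e
+ 0xe715 = 0xb924
+ 0x161f = 0xcf43
One's complement: ~0xcf43
Checksum = 0x30bc


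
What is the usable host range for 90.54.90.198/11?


Network: 90.32.0.0
Broadcast: 90.63.255.255
First usable = network + 1
Last usable = broadcast - 1
Range: 90.32.0.1 to 90.63.255.254


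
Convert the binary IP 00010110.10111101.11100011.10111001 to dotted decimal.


00010110 = 22
10111101 = 189
11100011 = 227
10111001 = 185
IP: 22.189.227.185


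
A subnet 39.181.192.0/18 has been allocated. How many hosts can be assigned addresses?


Host bits = 32 - 18 = 14
Total addresses = 2^14 = 16384
Usable = total - 2 (network and broadcast)
Usable hosts: 16382


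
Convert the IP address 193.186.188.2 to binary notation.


193 = 11000001
186 = 10111010
188 = 10111100
2 = 00000010
Binary: 11000001.10111010.10111100.00000010


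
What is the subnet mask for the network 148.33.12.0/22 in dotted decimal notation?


/22 means 22 network bits, 10 host bits
Binary: 11111111111111111111110000000000
Mask: 255.255.252.0


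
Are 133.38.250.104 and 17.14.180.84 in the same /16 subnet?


Mask: 255.255.0.0
133.38.250.104 AND mask = 133.38.0.0
17.14.180.84 AND mask = 17.14.0.0
No, different subnets (133.38.0.0 vs 17.14.0.0)


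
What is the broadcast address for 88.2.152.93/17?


Network: 88.2.128.0/17
Host bits = 15
Set all host bits to 1:
Broadcast: 88.2.255.255


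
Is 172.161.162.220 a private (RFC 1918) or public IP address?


RFC 1918 private ranges:
  10.0.0.0/8 (10.0.0.0 - 10.255.255.255)
  172.16.0.0/12 (172.16.0.0 - 172.31.255.255)
  192.168.0.0/16 (192.168.0.0 - 192.168.255.255)
Public (not in any RFC 1918 range)


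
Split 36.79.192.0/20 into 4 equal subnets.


New prefix = 20 + 2 = 22
Each subnet has 1024 addresses
  36.79.192.0/22
  36.79.196.0/22
  36.79.200.0/22
  36.79.204.0/22
Subnets: 36.79.192.0/22, 36.79.196.0/22, 36.79.200.0/22, 36.79.204.0/22


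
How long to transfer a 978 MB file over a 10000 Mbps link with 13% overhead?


Effective throughput = 10000 * (1 - 13/100) = 8700 Mbps
File size in Mb = 978 * 8 = 7824 Mb
Time = 7824 / 8700
Time = 0.8993 seconds


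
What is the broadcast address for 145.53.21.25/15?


Network: 145.52.0.0/15
Host bits = 17
Set all host bits to 1:
Broadcast: 145.53.255.255


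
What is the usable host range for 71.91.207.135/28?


Network: 71.91.207.128
Broadcast: 71.91.207.143
First usable = network + 1
Last usable = broadcast - 1
Range: 71.91.207.129 to 71.91.207.142


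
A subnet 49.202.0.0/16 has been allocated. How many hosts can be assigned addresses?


Host bits = 32 - 16 = 16
Total addresses = 2^16 = 65536
Usable = total - 2 (network and broadcast)
Usable hosts: 65534


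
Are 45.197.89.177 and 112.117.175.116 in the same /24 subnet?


Mask: 255.255.255.0
45.197.89.177 AND mask = 45.197.89.0
112.117.175.116 AND mask = 112.117.175.0
No, different subnets (45.197.89.0 vs 112.117.175.0)


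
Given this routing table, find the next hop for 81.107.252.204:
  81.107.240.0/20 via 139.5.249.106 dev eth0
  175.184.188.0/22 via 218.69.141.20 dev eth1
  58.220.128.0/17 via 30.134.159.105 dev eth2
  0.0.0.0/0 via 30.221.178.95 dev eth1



Longest prefix match for 81.107.252.204:
  /20 81.107.240.0: MATCH
  /22 175.184.188.0: no
  /17 58.220.128.0: no
  /0 0.0.0.0: MATCH
Selected: next-hop 139.5.249.106 via eth0 (matched /20)


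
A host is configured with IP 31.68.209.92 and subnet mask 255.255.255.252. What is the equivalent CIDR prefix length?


Binary: 11111111.11111111.11111111.11111100
Count leading 1s
Prefix: /30


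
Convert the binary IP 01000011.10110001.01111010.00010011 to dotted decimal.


01000011 = 67
10110001 = 177
01111010 = 122
00010011 = 19
IP: 67.177.122.19


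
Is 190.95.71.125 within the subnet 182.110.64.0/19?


Subnet network: 182.110.64.0
Test IP AND mask: 190.95.64.0
No, 190.95.71.125 is not in 182.110.64.0/19


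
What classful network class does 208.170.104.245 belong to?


First octet: 208
Binary: 11010000
110xxxxx -> Class C (192-223)
Class C, default mask 255.255.255.0 (/24)


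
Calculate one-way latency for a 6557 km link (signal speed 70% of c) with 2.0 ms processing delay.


Speed = 0.7 * 3e5 km/s = 210000 km/s
Propagation delay = 6557 / 210000 = 0.0312 s = 31.2238 ms
Processing delay = 2.0 ms
Total one-way latency = 33.2238 ms


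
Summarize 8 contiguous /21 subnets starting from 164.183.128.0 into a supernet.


Original prefix: /21
Number of subnets: 8 = 2^3
New prefix = 21 - 3 = 18
Supernet: 164.183.128.0/18


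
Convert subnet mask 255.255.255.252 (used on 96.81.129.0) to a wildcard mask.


Subnet mask: 255.255.255.252
Wildcard = 255.255.255.255 - subnet mask
255 - 255 = 0
255 - 255 = 0
255 - 255 = 0
255 - 252 = 3
Wildcard: 0.0.0.3


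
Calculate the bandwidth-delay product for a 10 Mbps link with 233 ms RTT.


BDP = bandwidth * RTT
= 10 Mbps * 233 ms
= 10 * 1e6 * 233 / 1000 bits
= 2330000 bits
= 291250 bytes
= 284.4238 KB
BDP = 2330000 bits (291250 bytes)


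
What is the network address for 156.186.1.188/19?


IP:   10011100.10111010.00000001.10111100
Mask: 11111111.11111111.11100000.00000000
AND operation:
Net:  10011100.10111010.00000000.00000000
Network: 156.186.0.0/19


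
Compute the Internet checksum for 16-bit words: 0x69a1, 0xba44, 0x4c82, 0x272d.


Sum all words (with carry folding):
+ 0x69a1 = 0x69a1
+ 0xba44 = 0x23e6
+ 0x4c82 = 0x7068
+ 0x272d = 0x9795
One's complement: ~0x9795
Checksum = 0x686a


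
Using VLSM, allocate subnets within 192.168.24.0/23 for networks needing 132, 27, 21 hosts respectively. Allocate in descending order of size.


132 hosts -> /24 (254 usable): 192.168.24.0/24
27 hosts -> /27 (30 usable): 192.168.25.0/27
21 hosts -> /27 (30 usable): 192.168.25.32/27
Allocation: 192.168.24.0/24 (132 hosts, 254 usable); 192.168.25.0/27 (27 hosts, 30 usable); 192.168.25.32/27 (21 hosts, 30 usable)


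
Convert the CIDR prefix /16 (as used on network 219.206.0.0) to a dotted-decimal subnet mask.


/16 means 16 network bits, 16 host bits
Binary: 11111111111111110000000000000000
Mask: 255.255.0.0


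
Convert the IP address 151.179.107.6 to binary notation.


151 = 10010111
179 = 10110011
107 = 01101011
6 = 00000110
Binary: 10010111.10110011.01101011.00000110


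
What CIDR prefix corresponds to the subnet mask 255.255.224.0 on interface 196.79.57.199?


Binary: 11111111.11111111.11100000.00000000
Count leading 1s
Prefix: /19


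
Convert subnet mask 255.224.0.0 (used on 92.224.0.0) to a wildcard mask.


Subnet mask: 255.224.0.0
Wildcard = 255.255.255.255 - subnet mask
255 - 255 = 0
255 - 224 = 31
255 - 0 = 255
255 - 0 = 255
Wildcard: 0.31.255.255


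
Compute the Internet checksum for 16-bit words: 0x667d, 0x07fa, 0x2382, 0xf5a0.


Sum all words (with carry folding):
+ 0x667d = 0x667d
+ 0x07fa = 0x6e77
+ 0x2382 = 0x91f9
+ 0xf5a0 = 0x879a
One's complement: ~0x879a
Checksum = 0x7865


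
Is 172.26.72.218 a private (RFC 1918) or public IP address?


RFC 1918 private ranges:
  10.0.0.0/8 (10.0.0.0 - 10.255.255.255)
  172.16.0.0/12 (172.16.0.0 - 172.31.255.255)
  192.168.0.0/16 (192.168.0.0 - 192.168.255.255)
Private (in 172.16.0.0/12)


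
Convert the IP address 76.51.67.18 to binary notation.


76 = 01001100
51 = 00110011
67 = 01000011
18 = 00010010
Binary: 01001100.00110011.01000011.00010010


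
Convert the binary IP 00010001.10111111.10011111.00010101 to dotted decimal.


00010001 = 17
10111111 = 191
10011111 = 159
00010101 = 21
IP: 17.191.159.21


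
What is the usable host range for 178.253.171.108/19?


Network: 178.253.160.0
Broadcast: 178.253.191.255
First usable = network + 1
Last usable = broadcast - 1
Range: 178.253.160.1 to 178.253.191.254


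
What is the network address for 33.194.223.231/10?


IP:   00100001.11000010.11011111.11100111
Mask: 11111111.11000000.00000000.00000000
AND operation:
Net:  00100001.11000000.00000000.00000000
Network: 33.192.0.0/10


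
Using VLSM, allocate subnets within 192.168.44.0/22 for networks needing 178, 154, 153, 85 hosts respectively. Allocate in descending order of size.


178 hosts -> /24 (254 usable): 192.168.44.0/24
154 hosts -> /24 (254 usable): 192.168.45.0/24
153 hosts -> /24 (254 usable): 192.168.46.0/24
85 hosts -> /25 (126 usable): 192.168.47.0/25
Allocation: 192.168.44.0/24 (178 hosts, 254 usable); 192.168.45.0/24 (154 hosts, 254 usable); 192.168.46.0/24 (153 hosts, 254 usable); 192.168.47.0/25 (85 hosts, 126 usable)


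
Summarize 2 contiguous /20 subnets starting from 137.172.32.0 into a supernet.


Original prefix: /20
Number of subnets: 2 = 2^1
New prefix = 20 - 1 = 19
Supernet: 137.172.32.0/19


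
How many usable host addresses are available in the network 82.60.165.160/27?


Host bits = 32 - 27 = 5
Total addresses = 2^5 = 32
Usable = total - 2 (network and broadcast)
Usable hosts: 30


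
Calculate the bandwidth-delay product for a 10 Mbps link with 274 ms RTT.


BDP = bandwidth * RTT
= 10 Mbps * 274 ms
= 10 * 1e6 * 274 / 1000 bits
= 2740000 bits
= 342500 bytes
= 334.4727 KB
BDP = 2740000 bits (342500 bytes)


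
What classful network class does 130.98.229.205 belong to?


First octet: 130
Binary: 10000010
10xxxxxx -> Class B (128-191)
Class B, default mask 255.255.0.0 (/16)


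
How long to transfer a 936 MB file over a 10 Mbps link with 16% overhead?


Effective throughput = 10 * (1 - 16/100) = 8.4 Mbps
File size in Mb = 936 * 8 = 7488 Mb
Time = 7488 / 8.4
Time = 891.4286 seconds


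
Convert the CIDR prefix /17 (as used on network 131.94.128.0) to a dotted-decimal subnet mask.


/17 means 17 network bits, 15 host bits
Binary: 11111111111111111000000000000000
Mask: 255.255.128.0


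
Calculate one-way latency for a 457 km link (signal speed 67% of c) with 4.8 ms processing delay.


Speed = 0.67 * 3e5 km/s = 201000 km/s
Propagation delay = 457 / 201000 = 0.0023 s = 2.2736 ms
Processing delay = 4.8 ms
Total one-way latency = 7.0736 ms


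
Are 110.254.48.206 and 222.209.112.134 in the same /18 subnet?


Mask: 255.255.192.0
110.254.48.206 AND mask = 110.254.0.0
222.209.112.134 AND mask = 222.209.64.0
No, different subnets (110.254.0.0 vs 222.209.64.0)


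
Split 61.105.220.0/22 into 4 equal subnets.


New prefix = 22 + 2 = 24
Each subnet has 256 addresses
  61.105.220.0/24
  61.105.221.0/24
  61.105.222.0/24
  61.105.223.0/24
Subnets: 61.105.220.0/24, 61.105.221.0/24, 61.105.222.0/24, 61.105.223.0/24


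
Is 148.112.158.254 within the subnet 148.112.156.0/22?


Subnet network: 148.112.156.0
Test IP AND mask: 148.112.156.0
Yes, 148.112.158.254 is in 148.112.156.0/22


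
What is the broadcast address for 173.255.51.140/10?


Network: 173.192.0.0/10
Host bits = 22
Set all host bits to 1:
Broadcast: 173.255.255.255


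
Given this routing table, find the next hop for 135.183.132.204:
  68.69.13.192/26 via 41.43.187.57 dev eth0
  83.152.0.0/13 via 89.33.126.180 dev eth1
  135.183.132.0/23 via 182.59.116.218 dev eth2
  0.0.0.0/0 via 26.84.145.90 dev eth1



Longest prefix match for 135.183.132.204:
  /26 68.69.13.192: no
  /13 83.152.0.0: no
  /23 135.183.132.0: MATCH
  /0 0.0.0.0: MATCH
Selected: next-hop 182.59.116.218 via eth2 (matched /23)


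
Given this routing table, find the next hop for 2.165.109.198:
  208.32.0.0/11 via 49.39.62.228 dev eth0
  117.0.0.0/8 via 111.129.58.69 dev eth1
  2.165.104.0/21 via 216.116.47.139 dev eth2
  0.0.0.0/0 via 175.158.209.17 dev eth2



Longest prefix match for 2.165.109.198:
  /11 208.32.0.0: no
  /8 117.0.0.0: no
  /21 2.165.104.0: MATCH
  /0 0.0.0.0: MATCH
Selected: next-hop 216.116.47.139 via eth2 (matched /21)


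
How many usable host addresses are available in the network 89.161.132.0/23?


Host bits = 32 - 23 = 9
Total addresses = 2^9 = 512
Usable = total - 2 (network and broadcast)
Usable hosts: 510
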